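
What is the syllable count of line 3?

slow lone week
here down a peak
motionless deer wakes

Line 3: motionless(3) + deer(1) + wakes(1) = 5

5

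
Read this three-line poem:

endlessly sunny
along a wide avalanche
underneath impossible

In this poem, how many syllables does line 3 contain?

7

Line 3: "underneath impossible": 3+4 = 7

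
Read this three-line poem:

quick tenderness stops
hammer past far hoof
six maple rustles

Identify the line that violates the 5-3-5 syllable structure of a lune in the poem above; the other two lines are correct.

Line 1: quick(1) + tenderness(3) + stops(1) = 5 ✓
Line 2: hammer(2) + past(1) + far(1) + hoof(1) = 5 (expected 3)
Line 3: six(1) + maple(2) + rustles(2) = 5 ✓

Line 2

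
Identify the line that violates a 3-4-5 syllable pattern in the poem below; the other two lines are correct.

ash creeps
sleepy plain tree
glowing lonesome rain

Line 1: "ash creeps": 1+1 = 2 (expected 3)
Line 2: "sleepy plain tree": 2+1+1 = 4 ✓
Line 3: "glowing lonesome rain": 2+2+1 = 5 ✓

The first line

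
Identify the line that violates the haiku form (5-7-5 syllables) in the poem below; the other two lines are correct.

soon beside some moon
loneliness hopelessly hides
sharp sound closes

Line 3

Line 1: "soon beside some moon": 1+2+1+1 = 5 ✓
Line 2: "loneliness hopelessly hides": 3+3+1 = 7 ✓
Line 3: "sharp sound closes": 1+1+2 = 4 (expected 5)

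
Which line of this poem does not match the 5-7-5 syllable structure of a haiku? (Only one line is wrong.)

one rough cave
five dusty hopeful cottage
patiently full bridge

Line 1: one(1) + rough(1) + cave(1) = 3 (expected 5)
Line 2: five(1) + dusty(2) + hopeful(2) + cottage(2) = 7 ✓
Line 3: patiently(3) + full(1) + bridge(1) = 5 ✓

Line 1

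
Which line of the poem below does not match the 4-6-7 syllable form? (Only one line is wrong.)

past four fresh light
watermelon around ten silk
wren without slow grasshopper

The second line

Line 1: past (1), four (1), fresh (1), light (1) → 4 ✓
Line 2: watermelon (4), around (2), ten (1), silk (1) → 8 (expected 6)
Line 3: wren (1), without (2), slow (1), grasshopper (3) → 7 ✓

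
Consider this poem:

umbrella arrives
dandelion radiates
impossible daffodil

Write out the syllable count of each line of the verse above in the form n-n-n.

Line 1: umbrella(3) + arrives(2) = 5
Line 2: dandelion(4) + radiates(3) = 7
Line 3: impossible(4) + daffodil(3) = 7

5-7-7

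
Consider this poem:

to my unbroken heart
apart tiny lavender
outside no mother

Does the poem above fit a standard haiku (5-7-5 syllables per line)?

No

Line 1: to (1), my (1), unbroken (3), heart (1) → 6 (expected 5)
Line 2: apart (2), tiny (2), lavender (3) → 7 ✓
Line 3: outside (2), no (1), mother (2) → 5 ✓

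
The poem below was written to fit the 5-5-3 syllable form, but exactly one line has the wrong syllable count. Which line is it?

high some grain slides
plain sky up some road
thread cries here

Line 1: "high some grain slides": 1+1+1+1 = 4 (expected 5)
Line 2: "plain sky up some road": 1+1+1+1+1 = 5 ✓
Line 3: "thread cries here": 1+1+1 = 3 ✓

The first line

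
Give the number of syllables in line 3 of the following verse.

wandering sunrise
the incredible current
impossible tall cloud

Line 3: impossible (4), tall (1), cloud (1) → 6

6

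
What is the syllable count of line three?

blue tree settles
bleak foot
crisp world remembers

Line three: "crisp world remembers": 1+1+3 = 5

5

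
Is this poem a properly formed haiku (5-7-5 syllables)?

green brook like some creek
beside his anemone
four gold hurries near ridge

Line 1: green(1) + brook(1) + like(1) + some(1) + creek(1) = 5 ✓
Line 2: beside(2) + his(1) + anemone(4) = 7 ✓
Line 3: four(1) + gold(1) + hurries(2) + near(1) + ridge(1) = 6 (expected 5)

No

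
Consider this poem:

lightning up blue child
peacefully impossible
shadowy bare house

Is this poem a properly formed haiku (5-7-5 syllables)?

Yes

Line 1: "lightning up blue child": 2+1+1+1 = 5 ✓
Line 2: "peacefully impossible": 3+4 = 7 ✓
Line 3: "shadowy bare house": 3+1+1 = 5 ✓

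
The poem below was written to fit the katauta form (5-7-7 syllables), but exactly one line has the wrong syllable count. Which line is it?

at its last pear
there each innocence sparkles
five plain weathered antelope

Line 1: at (1), its (1), last (1), pear (1) → 4 (expected 5)
Line 2: there (1), each (1), innocence (3), sparkles (2) → 7 ✓
Line 3: five (1), plain (1), weathered (2), antelope (3) → 7 ✓

Line 1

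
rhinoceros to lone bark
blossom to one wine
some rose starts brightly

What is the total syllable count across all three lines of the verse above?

17

Line 1: "rhinoceros to lone bark": 4+1+1+1 = 7
Line 2: "blossom to one wine": 2+1+1+1 = 5
Line 3: "some rose starts brightly": 1+1+1+2 = 5
Total: 7 + 5 + 5 = 17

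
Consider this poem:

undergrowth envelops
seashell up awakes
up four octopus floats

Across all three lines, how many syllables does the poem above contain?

17

Line 1: undergrowth (3), envelops (3) → 6
Line 2: seashell (2), up (1), awakes (2) → 5
Line 3: up (1), four (1), octopus (3), floats (1) → 6
Total: 6 + 5 + 6 = 17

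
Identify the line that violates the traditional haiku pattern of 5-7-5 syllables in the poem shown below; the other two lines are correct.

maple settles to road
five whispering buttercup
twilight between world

Line 1

Line 1: maple (2), settles (2), to (1), road (1) → 6 (expected 5)
Line 2: five (1), whispering (3), buttercup (3) → 7 ✓
Line 3: twilight (2), between (2), world (1) → 5 ✓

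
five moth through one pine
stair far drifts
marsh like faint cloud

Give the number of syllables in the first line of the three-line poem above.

5

The first line: "five moth through one pine": 1+1+1+1+1 = 5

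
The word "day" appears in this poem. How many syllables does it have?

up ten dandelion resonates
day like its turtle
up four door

"day" has 1 syllable.

1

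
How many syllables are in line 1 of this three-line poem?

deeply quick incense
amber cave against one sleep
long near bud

5

Line 1: "deeply quick incense": 2+1+2 = 5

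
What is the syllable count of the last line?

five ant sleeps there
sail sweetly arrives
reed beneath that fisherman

The last line: "reed beneath that fisherman": 1+2+1+3 = 7

7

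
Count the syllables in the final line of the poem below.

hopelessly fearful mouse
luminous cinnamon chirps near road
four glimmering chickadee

The final line: four(1) + glimmering(3) + chickadee(3) = 7

7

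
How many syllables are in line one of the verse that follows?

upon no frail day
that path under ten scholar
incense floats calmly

Line one: upon(2) + no(1) + frail(1) + day(1) = 5

5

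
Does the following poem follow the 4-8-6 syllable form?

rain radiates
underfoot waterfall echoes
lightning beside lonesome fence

Line 1: "rain radiates": 1+3 = 4 ✓
Line 2: "underfoot waterfall echoes": 3+3+2 = 8 ✓
Line 3: "lightning beside lonesome fence": 2+2+2+1 = 7 (expected 6)

No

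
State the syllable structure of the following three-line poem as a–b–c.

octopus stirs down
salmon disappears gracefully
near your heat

Line 1: octopus(3) + stirs(1) + down(1) = 5
Line 2: salmon(2) + disappears(3) + gracefully(3) = 8
Line 3: near(1) + your(1) + heat(1) = 3

5–8–3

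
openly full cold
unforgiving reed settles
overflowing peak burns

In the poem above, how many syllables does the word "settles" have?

2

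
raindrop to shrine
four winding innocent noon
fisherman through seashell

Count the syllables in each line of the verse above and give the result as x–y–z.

Line 1: "raindrop to shrine": 2+1+1 = 4
Line 2: "four winding innocent noon": 1+2+3+1 = 7
Line 3: "fisherman through seashell": 3+1+2 = 6

4–7–6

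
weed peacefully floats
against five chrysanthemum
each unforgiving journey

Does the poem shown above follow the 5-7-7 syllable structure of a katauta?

Line 1: weed (1), peacefully (3), floats (1) → 5 ✓
Line 2: against (2), five (1), chrysanthemum (4) → 7 ✓
Line 3: each (1), unforgiving (4), journey (2) → 7 ✓

Yes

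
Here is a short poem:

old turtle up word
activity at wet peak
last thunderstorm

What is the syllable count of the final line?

4

The final line: "last thunderstorm": 1+3 = 4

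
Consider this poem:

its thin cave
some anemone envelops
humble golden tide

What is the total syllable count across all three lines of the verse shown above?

Line 1: "its thin cave": 1+1+1 = 3
Line 2: "some anemone envelops": 1+4+3 = 8
Line 3: "humble golden tide": 2+2+1 = 5
Total: 3 + 8 + 5 = 16

16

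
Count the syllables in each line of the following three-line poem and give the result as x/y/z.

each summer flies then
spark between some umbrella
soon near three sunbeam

Line 1: "each summer flies then": 1+2+1+1 = 5
Line 2: "spark between some umbrella": 1+2+1+3 = 7
Line 3: "soon near three sunbeam": 1+1+1+2 = 5

5/7/5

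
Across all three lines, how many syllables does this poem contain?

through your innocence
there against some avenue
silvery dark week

Line 1: through(1) + your(1) + innocence(3) = 5
Line 2: there(1) + against(2) + some(1) + avenue(3) = 7
Line 3: silvery(3) + dark(1) + week(1) = 5
Total: 5 + 7 + 5 = 17

17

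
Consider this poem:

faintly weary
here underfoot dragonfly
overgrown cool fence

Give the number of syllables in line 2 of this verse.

7

Line 2: here(1) + underfoot(3) + dragonfly(3) = 7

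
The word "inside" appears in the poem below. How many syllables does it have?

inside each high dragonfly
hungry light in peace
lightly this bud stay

"inside" has 2 syllables.

2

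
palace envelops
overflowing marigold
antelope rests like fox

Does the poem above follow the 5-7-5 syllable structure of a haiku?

Line 1: palace (2), envelops (3) → 5 ✓
Line 2: overflowing (4), marigold (3) → 7 ✓
Line 3: antelope (3), rests (1), like (1), fox (1) → 6 (expected 5)

No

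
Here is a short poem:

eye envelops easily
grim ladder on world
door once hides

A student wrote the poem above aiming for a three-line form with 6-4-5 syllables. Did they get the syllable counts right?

No

Line 1: "eye envelops easily": 1+3+3 = 7 (expected 6)
Line 2: "grim ladder on world": 1+2+1+1 = 5 (expected 4)
Line 3: "door once hides": 1+1+1 = 3 (expected 5)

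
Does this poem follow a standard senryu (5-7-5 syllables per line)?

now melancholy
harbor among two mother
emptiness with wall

Line 1: now(1) + melancholy(4) = 5 ✓
Line 2: harbor(2) + among(2) + two(1) + mother(2) = 7 ✓
Line 3: emptiness(3) + with(1) + wall(1) = 5 ✓

Yes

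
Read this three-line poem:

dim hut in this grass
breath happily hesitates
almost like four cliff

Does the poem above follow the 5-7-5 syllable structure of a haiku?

Yes

Line 1: dim(1) + hut(1) + in(1) + this(1) + grass(1) = 5 ✓
Line 2: breath(1) + happily(3) + hesitates(3) = 7 ✓
Line 3: almost(2) + like(1) + four(1) + cliff(1) = 5 ✓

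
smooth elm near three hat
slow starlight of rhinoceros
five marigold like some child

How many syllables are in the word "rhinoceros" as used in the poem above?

4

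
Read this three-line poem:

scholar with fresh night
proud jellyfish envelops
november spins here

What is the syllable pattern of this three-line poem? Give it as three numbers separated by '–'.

Line 1: scholar (2), with (1), fresh (1), night (1) → 5
Line 2: proud (1), jellyfish (3), envelops (3) → 7
Line 3: november (3), spins (1), here (1) → 5

5–7–5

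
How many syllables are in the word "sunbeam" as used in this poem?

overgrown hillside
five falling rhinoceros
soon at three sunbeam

2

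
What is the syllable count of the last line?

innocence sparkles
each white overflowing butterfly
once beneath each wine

The last line: once(1) + beneath(2) + each(1) + wine(1) = 5

5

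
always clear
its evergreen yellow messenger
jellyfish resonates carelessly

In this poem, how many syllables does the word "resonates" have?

"resonates" has 3 syllables.

3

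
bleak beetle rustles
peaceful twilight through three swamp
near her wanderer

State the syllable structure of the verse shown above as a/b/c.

5/7/5

Line 1: bleak (1), beetle (2), rustles (2) → 5
Line 2: peaceful (2), twilight (2), through (1), three (1), swamp (1) → 7
Line 3: near (1), her (1), wanderer (3) → 5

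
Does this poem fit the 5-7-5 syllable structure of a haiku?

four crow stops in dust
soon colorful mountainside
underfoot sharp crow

Yes

Line 1: four(1) + crow(1) + stops(1) + in(1) + dust(1) = 5 ✓
Line 2: soon(1) + colorful(3) + mountainside(3) = 7 ✓
Line 3: underfoot(3) + sharp(1) + crow(1) = 5 ✓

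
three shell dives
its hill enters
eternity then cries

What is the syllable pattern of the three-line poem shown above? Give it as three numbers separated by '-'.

3-4-6

Line 1: "three shell dives": 1+1+1 = 3
Line 2: "its hill enters": 1+1+2 = 4
Line 3: "eternity then cries": 4+1+1 = 6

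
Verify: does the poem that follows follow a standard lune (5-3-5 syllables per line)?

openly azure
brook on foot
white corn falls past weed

Line 1: "openly azure": 3+2 = 5 ✓
Line 2: "brook on foot": 1+1+1 = 3 ✓
Line 3: "white corn falls past weed": 1+1+1+1+1 = 5 ✓

Yes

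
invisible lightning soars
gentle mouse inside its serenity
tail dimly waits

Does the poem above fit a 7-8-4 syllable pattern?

Line 1: "invisible lightning soars": 4+2+1 = 7 ✓
Line 2: "gentle mouse inside its serenity": 2+1+2+1+4 = 10 (expected 8)
Line 3: "tail dimly waits": 1+2+1 = 4 ✓

No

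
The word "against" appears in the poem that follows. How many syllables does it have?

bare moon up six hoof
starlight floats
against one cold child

"against" has 2 syllables.

2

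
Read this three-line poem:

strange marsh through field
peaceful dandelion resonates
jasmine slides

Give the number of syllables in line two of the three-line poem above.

9

Line two: peaceful (2), dandelion (4), resonates (3) → 9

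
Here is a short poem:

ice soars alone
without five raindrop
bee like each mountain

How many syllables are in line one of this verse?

4

Line one: "ice soars alone": 1+1+2 = 4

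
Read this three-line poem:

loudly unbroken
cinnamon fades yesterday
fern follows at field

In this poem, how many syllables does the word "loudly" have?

2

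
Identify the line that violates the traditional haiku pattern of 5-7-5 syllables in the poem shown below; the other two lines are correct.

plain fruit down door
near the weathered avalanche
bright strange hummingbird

Line 1: plain (1), fruit (1), down (1), door (1) → 4 (expected 5)
Line 2: near (1), the (1), weathered (2), avalanche (3) → 7 ✓
Line 3: bright (1), strange (1), hummingbird (3) → 5 ✓

The first line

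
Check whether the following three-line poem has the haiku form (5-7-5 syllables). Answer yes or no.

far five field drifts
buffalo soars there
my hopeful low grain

Line 1: "far five field drifts": 1+1+1+1 = 4 (expected 5)
Line 2: "buffalo soars there": 3+1+1 = 5 (expected 7)
Line 3: "my hopeful low grain": 1+2+1+1 = 5 ✓

No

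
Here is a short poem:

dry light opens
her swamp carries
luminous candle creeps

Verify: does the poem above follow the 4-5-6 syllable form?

No

Line 1: dry(1) + light(1) + opens(2) = 4 ✓
Line 2: her(1) + swamp(1) + carries(2) = 4 (expected 5)
Line 3: luminous(3) + candle(2) + creeps(1) = 6 ✓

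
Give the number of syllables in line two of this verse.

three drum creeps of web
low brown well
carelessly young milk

Line two: low (1), brown (1), well (1) → 3

3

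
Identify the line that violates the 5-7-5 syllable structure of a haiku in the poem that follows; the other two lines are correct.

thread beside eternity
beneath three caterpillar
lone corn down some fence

Line 1: thread(1) + beside(2) + eternity(4) = 7 (expected 5)
Line 2: beneath(2) + three(1) + caterpillar(4) = 7 ✓
Line 3: lone(1) + corn(1) + down(1) + some(1) + fence(1) = 5 ✓

Line 1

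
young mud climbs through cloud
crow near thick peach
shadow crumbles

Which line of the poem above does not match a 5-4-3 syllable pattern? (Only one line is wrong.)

The third line

Line 1: young (1), mud (1), climbs (1), through (1), cloud (1) → 5 ✓
Line 2: crow (1), near (1), thick (1), peach (1) → 4 ✓
Line 3: shadow (2), crumbles (2) → 4 (expected 3)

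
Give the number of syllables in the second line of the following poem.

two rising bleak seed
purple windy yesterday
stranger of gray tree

7

The second line: purple(2) + windy(2) + yesterday(3) = 7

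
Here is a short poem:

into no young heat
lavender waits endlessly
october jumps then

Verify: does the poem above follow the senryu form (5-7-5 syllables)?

Line 1: "into no young heat": 2+1+1+1 = 5 ✓
Line 2: "lavender waits endlessly": 3+1+3 = 7 ✓
Line 3: "october jumps then": 3+1+1 = 5 ✓

Yes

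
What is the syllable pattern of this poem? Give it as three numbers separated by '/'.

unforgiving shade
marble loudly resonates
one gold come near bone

Line 1: "unforgiving shade": 4+1 = 5
Line 2: "marble loudly resonates": 2+2+3 = 7
Line 3: "one gold come near bone": 1+1+1+1+1 = 5

5/7/5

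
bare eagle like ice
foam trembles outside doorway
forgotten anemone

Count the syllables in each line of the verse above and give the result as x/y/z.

Line 1: bare (1), eagle (2), like (1), ice (1) → 5
Line 2: foam (1), trembles (2), outside (2), doorway (2) → 7
Line 3: forgotten (3), anemone (4) → 7

5/7/7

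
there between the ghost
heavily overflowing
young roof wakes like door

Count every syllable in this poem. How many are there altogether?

Line 1: there (1), between (2), the (1), ghost (1) → 5
Line 2: heavily (3), overflowing (4) → 7
Line 3: young (1), roof (1), wakes (1), like (1), door (1) → 5
Total: 5 + 7 + 5 = 17

17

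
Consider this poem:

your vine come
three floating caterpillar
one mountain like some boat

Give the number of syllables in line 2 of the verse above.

Line 2: three(1) + floating(2) + caterpillar(4) = 7

7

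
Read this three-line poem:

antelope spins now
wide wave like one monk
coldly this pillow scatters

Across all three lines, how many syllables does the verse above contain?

17

Line 1: antelope(3) + spins(1) + now(1) = 5
Line 2: wide(1) + wave(1) + like(1) + one(1) + monk(1) = 5
Line 3: coldly(2) + this(1) + pillow(2) + scatters(2) = 7
Total: 5 + 5 + 7 = 17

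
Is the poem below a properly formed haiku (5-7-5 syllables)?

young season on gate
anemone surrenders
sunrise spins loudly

Line 1: young (1), season (2), on (1), gate (1) → 5 ✓
Line 2: anemone (4), surrenders (3) → 7 ✓
Line 3: sunrise (2), spins (1), loudly (2) → 5 ✓

Yes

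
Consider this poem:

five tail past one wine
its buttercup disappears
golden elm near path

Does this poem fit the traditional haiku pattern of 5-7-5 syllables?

Line 1: "five tail past one wine": 1+1+1+1+1 = 5 ✓
Line 2: "its buttercup disappears": 1+3+3 = 7 ✓
Line 3: "golden elm near path": 2+1+1+1 = 5 ✓

Yes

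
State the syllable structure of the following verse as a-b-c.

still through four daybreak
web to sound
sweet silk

5-3-2

Line 1: still (1), through (1), four (1), daybreak (2) → 5
Line 2: web (1), to (1), sound (1) → 3
Line 3: sweet (1), silk (1) → 2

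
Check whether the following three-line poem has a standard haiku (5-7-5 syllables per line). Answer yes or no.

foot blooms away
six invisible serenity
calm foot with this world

No

Line 1: foot(1) + blooms(1) + away(2) = 4 (expected 5)
Line 2: six(1) + invisible(4) + serenity(4) = 9 (expected 7)
Line 3: calm(1) + foot(1) + with(1) + this(1) + world(1) = 5 ✓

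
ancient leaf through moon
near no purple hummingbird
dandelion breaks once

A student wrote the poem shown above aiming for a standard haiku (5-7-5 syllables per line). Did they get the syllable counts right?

Line 1: ancient (2), leaf (1), through (1), moon (1) → 5 ✓
Line 2: near (1), no (1), purple (2), hummingbird (3) → 7 ✓
Line 3: dandelion (4), breaks (1), once (1) → 6 (expected 5)

No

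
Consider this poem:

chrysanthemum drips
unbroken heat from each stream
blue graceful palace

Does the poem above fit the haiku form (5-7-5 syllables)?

Yes

Line 1: chrysanthemum (4), drips (1) → 5 ✓
Line 2: unbroken (3), heat (1), from (1), each (1), stream (1) → 7 ✓
Line 3: blue (1), graceful (2), palace (2) → 5 ✓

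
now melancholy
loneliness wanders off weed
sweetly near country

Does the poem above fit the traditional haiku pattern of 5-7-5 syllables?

Line 1: "now melancholy": 1+4 = 5 ✓
Line 2: "loneliness wanders off weed": 3+2+1+1 = 7 ✓
Line 3: "sweetly near country": 2+1+2 = 5 ✓

Yes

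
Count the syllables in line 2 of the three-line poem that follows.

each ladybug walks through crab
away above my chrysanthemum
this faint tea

9

Line 2: away(2) + above(2) + my(1) + chrysanthemum(4) = 9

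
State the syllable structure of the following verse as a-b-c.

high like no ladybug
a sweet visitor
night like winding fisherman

Line 1: high (1), like (1), no (1), ladybug (3) → 6
Line 2: a (1), sweet (1), visitor (3) → 5
Line 3: night (1), like (1), winding (2), fisherman (3) → 7

6-5-7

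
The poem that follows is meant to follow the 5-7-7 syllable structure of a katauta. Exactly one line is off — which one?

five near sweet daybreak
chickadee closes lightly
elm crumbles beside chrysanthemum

Line 1: "five near sweet daybreak": 1+1+1+2 = 5 ✓
Line 2: "chickadee closes lightly": 3+2+2 = 7 ✓
Line 3: "elm crumbles beside chrysanthemum": 1+2+2+4 = 9 (expected 7)

The third line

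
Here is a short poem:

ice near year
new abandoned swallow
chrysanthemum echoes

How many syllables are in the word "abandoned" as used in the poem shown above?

3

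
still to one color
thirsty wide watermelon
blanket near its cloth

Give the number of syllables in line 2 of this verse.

7

Line 2: thirsty(2) + wide(1) + watermelon(4) = 7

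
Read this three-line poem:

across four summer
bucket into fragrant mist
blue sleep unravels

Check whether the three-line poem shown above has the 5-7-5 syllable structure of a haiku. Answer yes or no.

Yes

Line 1: "across four summer": 2+1+2 = 5 ✓
Line 2: "bucket into fragrant mist": 2+2+2+1 = 7 ✓
Line 3: "blue sleep unravels": 1+1+3 = 5 ✓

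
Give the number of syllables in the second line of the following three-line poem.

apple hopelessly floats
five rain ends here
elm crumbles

4

The second line: "five rain ends here": 1+1+1+1 = 4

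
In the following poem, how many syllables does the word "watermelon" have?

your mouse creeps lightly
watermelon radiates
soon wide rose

4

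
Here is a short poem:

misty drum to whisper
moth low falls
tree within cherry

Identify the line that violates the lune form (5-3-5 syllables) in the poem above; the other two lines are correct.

Line 1

Line 1: misty(2) + drum(1) + to(1) + whisper(2) = 6 (expected 5)
Line 2: moth(1) + low(1) + falls(1) = 3 ✓
Line 3: tree(1) + within(2) + cherry(2) = 5 ✓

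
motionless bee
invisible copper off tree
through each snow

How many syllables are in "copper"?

2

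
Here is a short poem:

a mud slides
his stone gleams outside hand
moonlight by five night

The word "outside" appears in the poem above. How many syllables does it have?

"outside" has 2 syllables.

2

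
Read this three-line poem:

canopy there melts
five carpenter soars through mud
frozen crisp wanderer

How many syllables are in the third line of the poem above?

The third line: frozen(2) + crisp(1) + wanderer(3) = 6

6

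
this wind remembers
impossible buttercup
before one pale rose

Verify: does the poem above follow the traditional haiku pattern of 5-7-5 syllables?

Yes

Line 1: this(1) + wind(1) + remembers(3) = 5 ✓
Line 2: impossible(4) + buttercup(3) = 7 ✓
Line 3: before(2) + one(1) + pale(1) + rose(1) = 5 ✓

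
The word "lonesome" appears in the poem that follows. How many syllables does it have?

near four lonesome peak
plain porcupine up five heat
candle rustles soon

2

"lonesome" has 2 syllables.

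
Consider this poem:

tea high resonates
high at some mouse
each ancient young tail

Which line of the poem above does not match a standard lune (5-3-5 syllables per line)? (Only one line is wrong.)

Line 2

Line 1: "tea high resonates": 1+1+3 = 5 ✓
Line 2: "high at some mouse": 1+1+1+1 = 4 (expected 3)
Line 3: "each ancient young tail": 1+2+1+1 = 5 ✓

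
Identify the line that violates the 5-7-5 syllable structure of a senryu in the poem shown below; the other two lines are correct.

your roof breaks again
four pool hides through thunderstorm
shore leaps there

Line 3

Line 1: your(1) + roof(1) + breaks(1) + again(2) = 5 ✓
Line 2: four(1) + pool(1) + hides(1) + through(1) + thunderstorm(3) = 7 ✓
Line 3: shore(1) + leaps(1) + there(1) = 3 (expected 5)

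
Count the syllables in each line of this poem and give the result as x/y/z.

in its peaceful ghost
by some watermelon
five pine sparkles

Line 1: in(1) + its(1) + peaceful(2) + ghost(1) = 5
Line 2: by(1) + some(1) + watermelon(4) = 6
Line 3: five(1) + pine(1) + sparkles(2) = 4

5/6/4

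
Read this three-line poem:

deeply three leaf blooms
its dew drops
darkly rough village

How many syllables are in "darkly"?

2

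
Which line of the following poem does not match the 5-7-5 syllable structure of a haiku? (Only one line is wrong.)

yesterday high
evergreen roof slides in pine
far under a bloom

Line 1: "yesterday high": 3+1 = 4 (expected 5)
Line 2: "evergreen roof slides in pine": 3+1+1+1+1 = 7 ✓
Line 3: "far under a bloom": 1+2+1+1 = 5 ✓

The first line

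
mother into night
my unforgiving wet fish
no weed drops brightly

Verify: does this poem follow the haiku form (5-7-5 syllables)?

Yes

Line 1: mother (2), into (2), night (1) → 5 ✓
Line 2: my (1), unforgiving (4), wet (1), fish (1) → 7 ✓
Line 3: no (1), weed (1), drops (1), brightly (2) → 5 ✓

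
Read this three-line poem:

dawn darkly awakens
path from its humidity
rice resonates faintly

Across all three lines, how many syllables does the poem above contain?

Line 1: dawn(1) + darkly(2) + awakens(3) = 6
Line 2: path(1) + from(1) + its(1) + humidity(4) = 7
Line 3: rice(1) + resonates(3) + faintly(2) = 6
Total: 6 + 7 + 6 = 19

19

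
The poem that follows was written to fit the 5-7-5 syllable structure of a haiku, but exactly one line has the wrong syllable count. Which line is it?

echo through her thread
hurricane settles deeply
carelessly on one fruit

Line 1: echo(2) + through(1) + her(1) + thread(1) = 5 ✓
Line 2: hurricane(3) + settles(2) + deeply(2) = 7 ✓
Line 3: carelessly(3) + on(1) + one(1) + fruit(1) = 6 (expected 5)

The third line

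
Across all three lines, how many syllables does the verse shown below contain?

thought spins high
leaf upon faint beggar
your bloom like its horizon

16

Line 1: "thought spins high": 1+1+1 = 3
Line 2: "leaf upon faint beggar": 1+2+1+2 = 6
Line 3: "your bloom like its horizon": 1+1+1+1+3 = 7
Total: 3 + 6 + 7 = 16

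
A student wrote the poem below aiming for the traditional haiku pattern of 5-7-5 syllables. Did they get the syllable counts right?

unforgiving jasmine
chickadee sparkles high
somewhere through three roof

Line 1: unforgiving(4) + jasmine(2) = 6 (expected 5)
Line 2: chickadee(3) + sparkles(2) + high(1) = 6 (expected 7)
Line 3: somewhere(2) + through(1) + three(1) + roof(1) = 5 ✓

No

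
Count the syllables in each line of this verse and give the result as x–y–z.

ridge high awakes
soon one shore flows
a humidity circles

Line 1: "ridge high awakes": 1+1+2 = 4
Line 2: "soon one shore flows": 1+1+1+1 = 4
Line 3: "a humidity circles": 1+4+2 = 7

4–4–7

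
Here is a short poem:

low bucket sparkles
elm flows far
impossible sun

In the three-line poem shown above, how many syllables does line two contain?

3

Line two: elm (1), flows (1), far (1) → 3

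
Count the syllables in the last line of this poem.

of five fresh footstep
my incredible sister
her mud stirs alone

5

The last line: her (1), mud (1), stirs (1), alone (2) → 5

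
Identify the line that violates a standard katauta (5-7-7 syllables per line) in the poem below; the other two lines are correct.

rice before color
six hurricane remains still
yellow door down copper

Line 1: "rice before color": 1+2+2 = 5 ✓
Line 2: "six hurricane remains still": 1+3+2+1 = 7 ✓
Line 3: "yellow door down copper": 2+1+1+2 = 6 (expected 7)

The third line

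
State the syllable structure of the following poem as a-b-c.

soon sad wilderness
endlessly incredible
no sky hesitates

5-7-5

Line 1: soon (1), sad (1), wilderness (3) → 5
Line 2: endlessly (3), incredible (4) → 7
Line 3: no (1), sky (1), hesitates (3) → 5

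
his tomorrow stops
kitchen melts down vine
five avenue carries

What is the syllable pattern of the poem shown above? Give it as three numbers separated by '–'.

Line 1: his(1) + tomorrow(3) + stops(1) = 5
Line 2: kitchen(2) + melts(1) + down(1) + vine(1) = 5
Line 3: five(1) + avenue(3) + carries(2) = 6

5–5–6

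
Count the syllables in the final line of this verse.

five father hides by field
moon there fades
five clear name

3

The final line: five (1), clear (1), name (1) → 3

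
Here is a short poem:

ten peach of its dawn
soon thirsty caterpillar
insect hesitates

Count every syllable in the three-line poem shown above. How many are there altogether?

Line 1: ten (1), peach (1), of (1), its (1), dawn (1) → 5
Line 2: soon (1), thirsty (2), caterpillar (4) → 7
Line 3: insect (2), hesitates (3) → 5
Total: 5 + 7 + 5 = 17

17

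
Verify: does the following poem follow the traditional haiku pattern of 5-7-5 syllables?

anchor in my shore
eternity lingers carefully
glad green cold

No

Line 1: anchor (2), in (1), my (1), shore (1) → 5 ✓
Line 2: eternity (4), lingers (2), carefully (3) → 9 (expected 7)
Line 3: glad (1), green (1), cold (1) → 3 (expected 5)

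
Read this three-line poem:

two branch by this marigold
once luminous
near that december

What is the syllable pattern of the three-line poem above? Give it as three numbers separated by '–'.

7–4–5

Line 1: two(1) + branch(1) + by(1) + this(1) + marigold(3) = 7
Line 2: once(1) + luminous(3) = 4
Line 3: near(1) + that(1) + december(3) = 5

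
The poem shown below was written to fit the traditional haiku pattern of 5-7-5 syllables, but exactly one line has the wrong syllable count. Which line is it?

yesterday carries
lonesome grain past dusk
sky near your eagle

Line 2

Line 1: yesterday(3) + carries(2) = 5 ✓
Line 2: lonesome(2) + grain(1) + past(1) + dusk(1) = 5 (expected 7)
Line 3: sky(1) + near(1) + your(1) + eagle(2) = 5 ✓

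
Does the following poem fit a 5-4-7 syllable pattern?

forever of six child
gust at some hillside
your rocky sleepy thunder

No

Line 1: "forever of six child": 3+1+1+1 = 6 (expected 5)
Line 2: "gust at some hillside": 1+1+1+2 = 5 (expected 4)
Line 3: "your rocky sleepy thunder": 1+2+2+2 = 7 ✓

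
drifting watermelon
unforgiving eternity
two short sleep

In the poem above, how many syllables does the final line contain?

The final line: two(1) + short(1) + sleep(1) = 3

3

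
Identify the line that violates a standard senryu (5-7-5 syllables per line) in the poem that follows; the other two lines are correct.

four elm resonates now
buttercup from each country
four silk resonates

The first line

Line 1: "four elm resonates now": 1+1+3+1 = 6 (expected 5)
Line 2: "buttercup from each country": 3+1+1+2 = 7 ✓
Line 3: "four silk resonates": 1+1+3 = 5 ✓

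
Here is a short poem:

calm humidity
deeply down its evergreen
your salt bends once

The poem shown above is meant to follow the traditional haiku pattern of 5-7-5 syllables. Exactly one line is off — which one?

Line 3

Line 1: calm (1), humidity (4) → 5 ✓
Line 2: deeply (2), down (1), its (1), evergreen (3) → 7 ✓
Line 3: your (1), salt (1), bends (1), once (1) → 4 (expected 5)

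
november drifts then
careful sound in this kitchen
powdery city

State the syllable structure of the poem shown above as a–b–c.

Line 1: november (3), drifts (1), then (1) → 5
Line 2: careful (2), sound (1), in (1), this (1), kitchen (2) → 7
Line 3: powdery (3), city (2) → 5

5–7–5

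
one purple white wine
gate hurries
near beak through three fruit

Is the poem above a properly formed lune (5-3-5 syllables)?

Line 1: one(1) + purple(2) + white(1) + wine(1) = 5 ✓
Line 2: gate(1) + hurries(2) = 3 ✓
Line 3: near(1) + beak(1) + through(1) + three(1) + fruit(1) = 5 ✓

Yes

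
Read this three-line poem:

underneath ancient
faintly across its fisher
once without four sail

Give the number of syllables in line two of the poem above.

7

Line two: faintly (2), across (2), its (1), fisher (2) → 7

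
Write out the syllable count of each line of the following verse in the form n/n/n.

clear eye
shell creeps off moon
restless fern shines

Line 1: clear (1), eye (1) → 2
Line 2: shell (1), creeps (1), off (1), moon (1) → 4
Line 3: restless (2), fern (1), shines (1) → 4

2/4/4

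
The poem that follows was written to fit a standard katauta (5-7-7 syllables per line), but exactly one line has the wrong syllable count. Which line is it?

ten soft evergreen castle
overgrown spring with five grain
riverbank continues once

Line 1: ten (1), soft (1), evergreen (3), castle (2) → 7 (expected 5)
Line 2: overgrown (3), spring (1), with (1), five (1), grain (1) → 7 ✓
Line 3: riverbank (3), continues (3), once (1) → 7 ✓

The first line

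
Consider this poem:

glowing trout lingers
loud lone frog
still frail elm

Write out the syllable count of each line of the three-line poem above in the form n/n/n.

Line 1: "glowing trout lingers": 2+1+2 = 5
Line 2: "loud lone frog": 1+1+1 = 3
Line 3: "still frail elm": 1+1+1 = 3

5/3/3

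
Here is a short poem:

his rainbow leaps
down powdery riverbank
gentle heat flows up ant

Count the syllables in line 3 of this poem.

Line 3: gentle(2) + heat(1) + flows(1) + up(1) + ant(1) = 6

6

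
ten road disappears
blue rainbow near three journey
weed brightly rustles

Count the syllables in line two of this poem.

Line two: blue(1) + rainbow(2) + near(1) + three(1) + journey(2) = 7

7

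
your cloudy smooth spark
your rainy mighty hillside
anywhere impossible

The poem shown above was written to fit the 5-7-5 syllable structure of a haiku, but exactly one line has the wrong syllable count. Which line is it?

The third line

Line 1: "your cloudy smooth spark": 1+2+1+1 = 5 ✓
Line 2: "your rainy mighty hillside": 1+2+2+2 = 7 ✓
Line 3: "anywhere impossible": 3+4 = 7 (expected 5)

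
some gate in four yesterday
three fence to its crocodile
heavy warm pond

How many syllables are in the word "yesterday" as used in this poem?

"yesterday" has 3 syllables.

3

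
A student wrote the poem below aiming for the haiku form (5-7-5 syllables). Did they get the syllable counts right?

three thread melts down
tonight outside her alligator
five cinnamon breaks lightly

Line 1: three (1), thread (1), melts (1), down (1) → 4 (expected 5)
Line 2: tonight (2), outside (2), her (1), alligator (4) → 9 (expected 7)
Line 3: five (1), cinnamon (3), breaks (1), lightly (2) → 7 (expected 5)

No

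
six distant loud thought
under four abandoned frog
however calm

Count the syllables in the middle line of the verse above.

The middle line: under(2) + four(1) + abandoned(3) + frog(1) = 7

7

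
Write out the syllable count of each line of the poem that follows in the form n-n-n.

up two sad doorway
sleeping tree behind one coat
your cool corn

Line 1: "up two sad doorway": 1+1+1+2 = 5
Line 2: "sleeping tree behind one coat": 2+1+2+1+1 = 7
Line 3: "your cool corn": 1+1+1 = 3

5-7-3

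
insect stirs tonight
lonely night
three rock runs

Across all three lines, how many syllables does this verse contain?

Line 1: insect (2), stirs (1), tonight (2) → 5
Line 2: lonely (2), night (1) → 3
Line 3: three (1), rock (1), runs (1) → 3
Total: 5 + 3 + 3 = 11

11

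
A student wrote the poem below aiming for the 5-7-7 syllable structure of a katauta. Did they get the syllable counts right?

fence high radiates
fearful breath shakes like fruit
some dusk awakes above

No

Line 1: fence (1), high (1), radiates (3) → 5 ✓
Line 2: fearful (2), breath (1), shakes (1), like (1), fruit (1) → 6 (expected 7)
Line 3: some (1), dusk (1), awakes (2), above (2) → 6 (expected 7)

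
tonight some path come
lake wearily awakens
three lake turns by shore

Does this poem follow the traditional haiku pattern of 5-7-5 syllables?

Yes

Line 1: tonight(2) + some(1) + path(1) + come(1) = 5 ✓
Line 2: lake(1) + wearily(3) + awakens(3) = 7 ✓
Line 3: three(1) + lake(1) + turns(1) + by(1) + shore(1) = 5 ✓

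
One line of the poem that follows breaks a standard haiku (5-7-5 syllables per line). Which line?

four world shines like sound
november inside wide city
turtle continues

The second line

Line 1: four (1), world (1), shines (1), like (1), sound (1) → 5 ✓
Line 2: november (3), inside (2), wide (1), city (2) → 8 (expected 7)
Line 3: turtle (2), continues (3) → 5 ✓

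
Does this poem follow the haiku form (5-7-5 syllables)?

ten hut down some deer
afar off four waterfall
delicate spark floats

Yes

Line 1: ten (1), hut (1), down (1), some (1), deer (1) → 5 ✓
Line 2: afar (2), off (1), four (1), waterfall (3) → 7 ✓
Line 3: delicate (3), spark (1), floats (1) → 5 ✓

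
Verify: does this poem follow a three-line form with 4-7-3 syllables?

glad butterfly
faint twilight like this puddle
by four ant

Yes

Line 1: glad (1), butterfly (3) → 4 ✓
Line 2: faint (1), twilight (2), like (1), this (1), puddle (2) → 7 ✓
Line 3: by (1), four (1), ant (1) → 3 ✓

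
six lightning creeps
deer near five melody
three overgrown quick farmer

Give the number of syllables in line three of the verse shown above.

Line three: "three overgrown quick farmer": 1+3+1+2 = 7

7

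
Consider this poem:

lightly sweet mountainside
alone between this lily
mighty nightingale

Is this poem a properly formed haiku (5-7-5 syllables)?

No

Line 1: lightly(2) + sweet(1) + mountainside(3) = 6 (expected 5)
Line 2: alone(2) + between(2) + this(1) + lily(2) = 7 ✓
Line 3: mighty(2) + nightingale(3) = 5 ✓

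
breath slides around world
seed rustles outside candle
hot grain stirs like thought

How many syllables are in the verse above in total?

17

Line 1: "breath slides around world": 1+1+2+1 = 5
Line 2: "seed rustles outside candle": 1+2+2+2 = 7
Line 3: "hot grain stirs like thought": 1+1+1+1+1 = 5
Total: 5 + 7 + 5 = 17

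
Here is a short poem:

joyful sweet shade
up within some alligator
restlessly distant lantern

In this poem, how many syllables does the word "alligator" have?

4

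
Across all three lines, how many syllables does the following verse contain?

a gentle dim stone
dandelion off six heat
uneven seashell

17

Line 1: a(1) + gentle(2) + dim(1) + stone(1) = 5
Line 2: dandelion(4) + off(1) + six(1) + heat(1) = 7
Line 3: uneven(3) + seashell(2) = 5
Total: 5 + 7 + 5 = 17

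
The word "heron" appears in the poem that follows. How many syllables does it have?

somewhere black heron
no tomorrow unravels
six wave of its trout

2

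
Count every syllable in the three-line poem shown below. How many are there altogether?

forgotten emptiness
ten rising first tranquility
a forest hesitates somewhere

Line 1: forgotten(3) + emptiness(3) = 6
Line 2: ten(1) + rising(2) + first(1) + tranquility(4) = 8
Line 3: a(1) + forest(2) + hesitates(3) + somewhere(2) = 8
Total: 6 + 8 + 8 = 22

22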